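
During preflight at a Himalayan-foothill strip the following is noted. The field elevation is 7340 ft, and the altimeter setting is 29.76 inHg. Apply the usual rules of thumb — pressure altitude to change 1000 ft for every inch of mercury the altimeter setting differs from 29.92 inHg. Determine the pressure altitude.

Pressure correction = (29.92 − 29.76) × 1000 = +160 ft.
Pressure altitude = 7340 + (+160) = 7500 ft.

7500 ft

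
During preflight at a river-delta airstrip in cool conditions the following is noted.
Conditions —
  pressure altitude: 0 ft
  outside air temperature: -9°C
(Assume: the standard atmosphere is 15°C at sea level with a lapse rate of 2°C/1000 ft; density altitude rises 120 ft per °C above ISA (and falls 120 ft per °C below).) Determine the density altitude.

-2880 ft

ISA temperature at 0 ft = 15 − 2 × (0/1000) = 15°C.
ISA deviation = -9 − 15 = -24°C.
Density altitude = 0 + 120 × (-24) = 0 + (-2880) = -2880 ft.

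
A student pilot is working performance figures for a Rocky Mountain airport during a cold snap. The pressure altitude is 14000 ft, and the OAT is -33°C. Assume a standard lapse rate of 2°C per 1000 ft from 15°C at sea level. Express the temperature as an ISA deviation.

ISA-20°C

ISA temperature at 14000 ft = 15 − 2 × (14000/1000) = -13°C.
Deviation = OAT − ISA = -33 − (-13) = -20°C.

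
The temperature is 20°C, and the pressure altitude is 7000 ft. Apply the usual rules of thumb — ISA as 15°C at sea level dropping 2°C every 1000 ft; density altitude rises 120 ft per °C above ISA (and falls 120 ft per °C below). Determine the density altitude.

ISA temperature at 7000 ft = 15 − 2 × (7000/1000) = 1°C.
ISA deviation = 20 − 1 = +19°C.
Density altitude = 7000 + 120 × (19) = 7000 + (+2280) = 9280 ft.

9280 ft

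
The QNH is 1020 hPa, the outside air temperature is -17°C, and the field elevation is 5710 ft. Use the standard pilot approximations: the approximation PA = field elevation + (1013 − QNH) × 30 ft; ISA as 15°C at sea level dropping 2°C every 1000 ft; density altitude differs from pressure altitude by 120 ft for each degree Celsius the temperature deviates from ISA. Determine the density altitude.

Pressure altitude = 5710 + (1013 − 1020) × 30 = 5710 + (-210) = 5500 ft.
ISA temperature at 5500 ft = 15 − 2 × (5500/1000) = 4°C.
ISA deviation = -17 − 4 = -21°C.
Density altitude = 5500 + 120 × (-21) = 2980 ft.

2980 ft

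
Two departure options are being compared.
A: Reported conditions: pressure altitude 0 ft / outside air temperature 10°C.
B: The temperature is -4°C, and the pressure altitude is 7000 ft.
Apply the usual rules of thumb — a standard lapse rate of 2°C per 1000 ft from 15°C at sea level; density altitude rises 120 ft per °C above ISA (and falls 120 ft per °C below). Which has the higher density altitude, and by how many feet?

B by 7000 ft

A: ISA temp = 15°C, deviation -5°C, DA = 0 + 120 × (-5) = -600 ft.
B: ISA temp = 1°C, deviation -5°C, DA = 7000 + 120 × (-5) = 6400 ft.
B is higher by 6400 − (-600) = 7000 ft.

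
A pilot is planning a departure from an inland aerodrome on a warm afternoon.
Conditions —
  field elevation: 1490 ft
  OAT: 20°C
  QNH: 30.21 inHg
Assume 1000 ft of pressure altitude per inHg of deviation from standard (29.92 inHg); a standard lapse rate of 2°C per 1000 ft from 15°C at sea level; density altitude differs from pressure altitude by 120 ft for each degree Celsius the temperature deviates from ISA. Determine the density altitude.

Pressure altitude = 1490 + (29.92 − 30.21) × 1000 = 1490 + (-290) = 1200 ft.
ISA temperature at 1200 ft = 15 − 2 × (1200/1000) = 12.6°C.
ISA deviation = 20 − 12.6 = +7.4°C.
Density altitude = 1200 + 120 × (7.4) = 2088 ft.

2088 ft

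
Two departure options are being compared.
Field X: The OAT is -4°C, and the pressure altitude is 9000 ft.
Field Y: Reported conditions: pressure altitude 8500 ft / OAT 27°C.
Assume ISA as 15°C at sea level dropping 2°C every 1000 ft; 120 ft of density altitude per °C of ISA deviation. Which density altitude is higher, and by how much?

Field X: ISA temp = -3°C, deviation -1°C, DA = 9000 + 120 × (-1) = 8880 ft.
Field Y: ISA temp = -2°C, deviation +29°C, DA = 8500 + 120 × 29 = 11980 ft.
Field Y is higher by 11980 − 8880 = 3100 ft.

Field Y by 3100 ft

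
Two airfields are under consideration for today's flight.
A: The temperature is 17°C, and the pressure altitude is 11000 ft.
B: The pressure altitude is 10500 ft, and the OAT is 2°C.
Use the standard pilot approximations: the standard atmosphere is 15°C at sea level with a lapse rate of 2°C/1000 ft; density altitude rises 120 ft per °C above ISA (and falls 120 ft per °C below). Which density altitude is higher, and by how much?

A: ISA temp = -7°C, deviation +24°C, DA = 11000 + 120 × 24 = 13880 ft.
B: ISA temp = -6°C, deviation +8°C, DA = 10500 + 120 × 8 = 11460 ft.
A is higher by 13880 − 11460 = 2420 ft.

A by 2420 ft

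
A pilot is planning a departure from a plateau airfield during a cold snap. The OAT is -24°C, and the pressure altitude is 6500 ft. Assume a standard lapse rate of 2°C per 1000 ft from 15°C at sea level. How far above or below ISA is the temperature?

ISA-26°C

ISA temperature at 6500 ft = 15 − 2 × (6500/1000) = 2°C.
Deviation = OAT − ISA = -24 − 2 = -26°C.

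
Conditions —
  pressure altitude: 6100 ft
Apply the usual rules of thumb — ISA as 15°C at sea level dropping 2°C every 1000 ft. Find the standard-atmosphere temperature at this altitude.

2.8°C

ISA temperature = 15 − 2 × (6100/1000) = 15 − 12.2 = 2.8°C.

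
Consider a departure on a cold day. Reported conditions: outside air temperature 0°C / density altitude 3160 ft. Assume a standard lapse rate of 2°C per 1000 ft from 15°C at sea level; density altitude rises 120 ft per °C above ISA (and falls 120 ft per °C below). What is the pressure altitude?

DA = PA + 120 × (OAT − (15 − 2·PA/1000)) = PA + 120·OAT − 1800 + 0.24·PA = 1.24·PA + 120·OAT − 1800.
So 1.24·PA = 3160 − 120 × 0 + 1800 = 4960.
PA = 4960 / 1.24 = 4000 ft.

4000 ft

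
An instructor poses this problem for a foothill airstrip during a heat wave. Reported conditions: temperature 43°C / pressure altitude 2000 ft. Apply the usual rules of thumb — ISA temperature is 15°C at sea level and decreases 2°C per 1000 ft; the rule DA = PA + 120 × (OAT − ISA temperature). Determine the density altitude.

5840 ft

ISA temperature at 2000 ft = 15 − 2 × (2000/1000) = 11°C.
ISA deviation = 43 − 11 = +32°C.
Density altitude = 2000 + 120 × (32) = 2000 + (+3840) = 5840 ft.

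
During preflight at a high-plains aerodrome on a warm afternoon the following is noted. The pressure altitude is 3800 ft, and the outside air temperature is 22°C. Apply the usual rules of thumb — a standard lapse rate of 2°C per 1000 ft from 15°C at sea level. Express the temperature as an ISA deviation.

ISA+14.6°C

ISA temperature at 3800 ft = 15 − 2 × (3800/1000) = 7.4°C.
Deviation = OAT − ISA = 22 − 7.4 = +14.6°C.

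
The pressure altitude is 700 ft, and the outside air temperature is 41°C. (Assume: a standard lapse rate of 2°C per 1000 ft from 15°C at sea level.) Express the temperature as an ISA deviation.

ISA temperature at 700 ft = 15 − 2 × (700/1000) = 13.6°C.
Deviation = OAT − ISA = 41 − 13.6 = +27.4°C.

ISA+27.4°C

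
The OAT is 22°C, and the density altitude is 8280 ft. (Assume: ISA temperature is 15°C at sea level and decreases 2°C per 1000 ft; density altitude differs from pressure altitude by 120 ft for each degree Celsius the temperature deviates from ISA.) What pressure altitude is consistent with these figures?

DA = PA + 120 × (OAT − (15 − 2·PA/1000)) = PA + 120·OAT − 1800 + 0.24·PA = 1.24·PA + 120·OAT − 1800.
So 1.24·PA = 8280 − 120 × 22 + 1800 = 7440.
PA = 7440 / 1.24 = 6000 ft.

6000 ft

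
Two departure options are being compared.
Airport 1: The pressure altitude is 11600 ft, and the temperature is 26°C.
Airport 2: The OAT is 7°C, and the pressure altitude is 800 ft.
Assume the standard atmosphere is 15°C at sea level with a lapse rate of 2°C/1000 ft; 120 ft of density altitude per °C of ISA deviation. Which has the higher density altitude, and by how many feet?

Airport 1 by 15672 ft

Airport 1: ISA temp = -8.2°C, deviation +34.2°C, DA = 11600 + 120 × 34.2 = 15704 ft.
Airport 2: ISA temp = 13.4°C, deviation -6.4°C, DA = 800 + 120 × (-6.4) = 32 ft.
Airport 1 is higher by 15704 − 32 = 15672 ft.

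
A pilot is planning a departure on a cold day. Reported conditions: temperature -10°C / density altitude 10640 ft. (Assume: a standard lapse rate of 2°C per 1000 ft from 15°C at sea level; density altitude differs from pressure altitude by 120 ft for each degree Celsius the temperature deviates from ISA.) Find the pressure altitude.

DA = PA + 120 × (OAT − (15 − 2·PA/1000)) = PA + 120·OAT − 1800 + 0.24·PA = 1.24·PA + 120·OAT − 1800.
So 1.24·PA = 10640 − 120 × (-10) + 1800 = 13640.
PA = 13640 / 1.24 = 11000 ft.

11000 ft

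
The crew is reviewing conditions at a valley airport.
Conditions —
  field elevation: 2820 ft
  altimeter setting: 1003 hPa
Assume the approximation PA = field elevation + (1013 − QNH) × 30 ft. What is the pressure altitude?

3120 ft

Pressure correction = (1013 − 1003) × 30 = +300 ft.
Pressure altitude = 2820 + (+300) = 3120 ft.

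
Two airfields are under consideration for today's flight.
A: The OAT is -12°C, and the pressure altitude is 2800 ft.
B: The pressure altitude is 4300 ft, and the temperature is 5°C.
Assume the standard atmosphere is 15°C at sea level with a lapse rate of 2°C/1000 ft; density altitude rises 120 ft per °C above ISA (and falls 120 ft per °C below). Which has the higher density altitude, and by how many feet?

A: ISA temp = 9.4°C, deviation -21.4°C, DA = 2800 + 120 × (-21.4) = 232 ft.
B: ISA temp = 6.4°C, deviation -1.4°C, DA = 4300 + 120 × (-1.4) = 4132 ft.
B is higher by 4132 − 232 = 3900 ft.

B by 3900 ft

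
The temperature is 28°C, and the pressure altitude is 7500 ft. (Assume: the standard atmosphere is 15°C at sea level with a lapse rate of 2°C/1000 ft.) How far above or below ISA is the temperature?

ISA temperature at 7500 ft = 15 − 2 × (7500/1000) = 0°C.
Deviation = OAT − ISA = 28 − 0 = +28°C.

ISA+28°C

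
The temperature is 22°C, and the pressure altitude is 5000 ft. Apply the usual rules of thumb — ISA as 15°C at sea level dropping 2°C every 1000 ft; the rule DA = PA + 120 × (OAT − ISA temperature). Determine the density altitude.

7040 ft

ISA temperature at 5000 ft = 15 − 2 × (5000/1000) = 5°C.
ISA deviation = 22 − 5 = +17°C.
Density altitude = 5000 + 120 × (17) = 5000 + (+2040) = 7040 ft.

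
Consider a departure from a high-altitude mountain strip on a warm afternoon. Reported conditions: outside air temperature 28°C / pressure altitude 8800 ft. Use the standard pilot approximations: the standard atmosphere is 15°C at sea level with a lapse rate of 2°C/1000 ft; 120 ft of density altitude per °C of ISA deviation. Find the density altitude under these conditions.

ISA temperature at 8800 ft = 15 − 2 × (8800/1000) = -2.6°C.
ISA deviation = 28 − (-2.6) = +30.6°C.
Density altitude = 8800 + 120 × (30.6) = 8800 + (+3672) = 12472 ft.

12472 ft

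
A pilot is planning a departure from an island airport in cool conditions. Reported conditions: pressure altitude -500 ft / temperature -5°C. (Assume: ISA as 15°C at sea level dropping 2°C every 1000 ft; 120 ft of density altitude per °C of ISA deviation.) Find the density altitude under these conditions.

-3020 ft

ISA temperature at -500 ft = 15 − 2 × (-500/1000) = 16°C.
ISA deviation = -5 − 16 = -21°C.
Density altitude = -500 + 120 × (-21) = -500 + (-2520) = -3020 ft.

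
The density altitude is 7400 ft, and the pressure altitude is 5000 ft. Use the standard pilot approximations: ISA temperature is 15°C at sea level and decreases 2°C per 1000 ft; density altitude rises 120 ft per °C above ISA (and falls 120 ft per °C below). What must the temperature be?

25°C

Density altitude − pressure altitude = 7400 − 5000 = +2400 ft.
At 120 ft/°C that is an ISA deviation of 2400/120 = +20°C.
ISA temperature at 5000 ft = 15 − 2 × (5000/1000) = 5°C.
OAT = ISA + deviation = 5 + (+20) = 25°C.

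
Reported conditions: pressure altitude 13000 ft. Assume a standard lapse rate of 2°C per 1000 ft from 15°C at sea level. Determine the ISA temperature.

ISA temperature = 15 − 2 × (13000/1000) = 15 − 26 = -11°C.

-11°C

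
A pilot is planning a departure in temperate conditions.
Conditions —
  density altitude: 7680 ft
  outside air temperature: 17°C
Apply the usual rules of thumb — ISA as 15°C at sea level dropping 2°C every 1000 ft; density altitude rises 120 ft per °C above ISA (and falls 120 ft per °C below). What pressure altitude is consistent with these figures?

6000 ft

DA = PA + 120 × (OAT − (15 − 2·PA/1000)) = PA + 120·OAT − 1800 + 0.24·PA = 1.24·PA + 120·OAT − 1800.
So 1.24·PA = 7680 − 120 × 17 + 1800 = 7440.
PA = 7440 / 1.24 = 6000 ft.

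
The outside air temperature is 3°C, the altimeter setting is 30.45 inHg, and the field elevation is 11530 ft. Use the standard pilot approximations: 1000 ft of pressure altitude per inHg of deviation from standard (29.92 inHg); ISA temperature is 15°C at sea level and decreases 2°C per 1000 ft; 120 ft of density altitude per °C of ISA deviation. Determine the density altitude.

Pressure altitude = 11530 + (29.92 − 30.45) × 1000 = 11530 + (-530) = 11000 ft.
ISA temperature at 11000 ft = 15 − 2 × (11000/1000) = -7°C.
ISA deviation = 3 − (-7) = +10°C.
Density altitude = 11000 + 120 × (10) = 12200 ft.

12200 ft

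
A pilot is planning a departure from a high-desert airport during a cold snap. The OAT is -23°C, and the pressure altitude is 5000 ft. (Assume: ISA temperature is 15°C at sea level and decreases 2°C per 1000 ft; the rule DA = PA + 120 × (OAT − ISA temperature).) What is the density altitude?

ISA temperature at 5000 ft = 15 − 2 × (5000/1000) = 5°C.
ISA deviation = -23 − 5 = -28°C.
Density altitude = 5000 + 120 × (-28) = 5000 + (-3360) = 1640 ft.

1640 ft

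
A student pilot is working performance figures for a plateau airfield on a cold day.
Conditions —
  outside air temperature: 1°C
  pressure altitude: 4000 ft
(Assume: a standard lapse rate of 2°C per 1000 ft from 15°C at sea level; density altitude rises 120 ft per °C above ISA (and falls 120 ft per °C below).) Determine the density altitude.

3280 ft

ISA temperature at 4000 ft = 15 − 2 × (4000/1000) = 7°C.
ISA deviation = 1 − 7 = -6°C.
Density altitude = 4000 + 120 × (-6) = 4000 + (-720) = 3280 ft.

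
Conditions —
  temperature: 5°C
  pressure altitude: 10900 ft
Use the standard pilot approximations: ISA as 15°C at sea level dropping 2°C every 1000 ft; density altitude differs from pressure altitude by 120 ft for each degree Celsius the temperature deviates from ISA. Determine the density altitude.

12316 ft

ISA temperature at 10900 ft = 15 − 2 × (10900/1000) = -6.8°C.
ISA deviation = 5 − (-6.8) = +11.8°C.
Density altitude = 10900 + 120 × (11.8) = 10900 + (+1416) = 12316 ft.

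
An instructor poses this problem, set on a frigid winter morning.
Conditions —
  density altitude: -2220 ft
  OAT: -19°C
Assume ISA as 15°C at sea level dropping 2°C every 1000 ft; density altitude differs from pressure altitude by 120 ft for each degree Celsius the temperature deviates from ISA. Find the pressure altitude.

DA = PA + 120 × (OAT − (15 − 2·PA/1000)) = PA + 120·OAT − 1800 + 0.24·PA = 1.24·PA + 120·OAT − 1800.
So 1.24·PA = -2220 − 120 × (-19) + 1800 = 1860.
PA = 1860 / 1.24 = 1500 ft.

1500 ft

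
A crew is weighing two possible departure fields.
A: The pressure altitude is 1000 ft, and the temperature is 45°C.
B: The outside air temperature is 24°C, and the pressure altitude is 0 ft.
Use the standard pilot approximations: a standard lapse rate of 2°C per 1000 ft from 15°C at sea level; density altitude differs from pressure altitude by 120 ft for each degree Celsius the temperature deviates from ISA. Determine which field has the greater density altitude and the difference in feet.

A by 3760 ft

A: ISA temp = 13°C, deviation +32°C, DA = 1000 + 120 × 32 = 4840 ft.
B: ISA temp = 15°C, deviation +9°C, DA = 0 + 120 × 9 = 1080 ft.
A is higher by 4840 − 1080 = 3760 ft.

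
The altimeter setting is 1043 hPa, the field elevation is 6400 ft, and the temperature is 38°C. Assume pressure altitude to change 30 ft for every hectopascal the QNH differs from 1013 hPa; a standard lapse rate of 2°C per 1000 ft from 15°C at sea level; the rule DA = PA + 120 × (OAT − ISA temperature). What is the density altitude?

9580 ft

Pressure altitude = 6400 + (1013 − 1043) × 30 = 6400 + (-900) = 5500 ft.
ISA temperature at 5500 ft = 15 − 2 × (5500/1000) = 4°C.
ISA deviation = 38 − 4 = +34°C.
Density altitude = 5500 + 120 × (34) = 9580 ft.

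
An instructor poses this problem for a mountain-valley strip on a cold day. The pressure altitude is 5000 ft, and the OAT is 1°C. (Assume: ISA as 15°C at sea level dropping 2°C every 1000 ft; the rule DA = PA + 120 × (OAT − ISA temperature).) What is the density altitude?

ISA temperature at 5000 ft = 15 − 2 × (5000/1000) = 5°C.
ISA deviation = 1 − 5 = -4°C.
Density altitude = 5000 + 120 × (-4) = 5000 + (-480) = 4520 ft.

4520 ft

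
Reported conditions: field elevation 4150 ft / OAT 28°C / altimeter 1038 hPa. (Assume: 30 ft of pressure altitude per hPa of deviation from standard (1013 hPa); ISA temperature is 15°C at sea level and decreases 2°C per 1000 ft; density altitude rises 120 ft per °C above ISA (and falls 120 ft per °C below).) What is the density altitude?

Pressure altitude = 4150 + (1013 − 1038) × 30 = 4150 + (-750) = 3400 ft.
ISA temperature at 3400 ft = 15 − 2 × (3400/1000) = 8.2°C.
ISA deviation = 28 − 8.2 = +19.8°C.
Density altitude = 3400 + 120 × (19.8) = 5776 ft.

5776 ft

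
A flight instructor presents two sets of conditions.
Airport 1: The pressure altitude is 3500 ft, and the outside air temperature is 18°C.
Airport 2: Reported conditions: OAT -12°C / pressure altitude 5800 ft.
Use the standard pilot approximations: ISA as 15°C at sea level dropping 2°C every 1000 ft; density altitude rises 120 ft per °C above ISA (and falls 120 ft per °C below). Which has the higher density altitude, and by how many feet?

Airport 1 by 748 ft

Airport 1: ISA temp = 8°C, deviation +10°C, DA = 3500 + 120 × 10 = 4700 ft.
Airport 2: ISA temp = 3.4°C, deviation -15.4°C, DA = 5800 + 120 × (-15.4) = 3952 ft.
Airport 1 is higher by 4700 − 3952 = 748 ft.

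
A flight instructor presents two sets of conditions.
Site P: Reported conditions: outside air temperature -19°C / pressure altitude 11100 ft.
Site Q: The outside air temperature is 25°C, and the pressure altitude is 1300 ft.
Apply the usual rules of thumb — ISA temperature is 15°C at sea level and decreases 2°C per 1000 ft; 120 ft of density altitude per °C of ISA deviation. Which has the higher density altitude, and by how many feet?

Site P by 6872 ft

Site P: ISA temp = -7.2°C, deviation -11.8°C, DA = 11100 + 120 × (-11.8) = 9684 ft.
Site Q: ISA temp = 12.4°C, deviation +12.6°C, DA = 1300 + 120 × 12.6 = 2812 ft.
Site P is higher by 9684 − 2812 = 6872 ft.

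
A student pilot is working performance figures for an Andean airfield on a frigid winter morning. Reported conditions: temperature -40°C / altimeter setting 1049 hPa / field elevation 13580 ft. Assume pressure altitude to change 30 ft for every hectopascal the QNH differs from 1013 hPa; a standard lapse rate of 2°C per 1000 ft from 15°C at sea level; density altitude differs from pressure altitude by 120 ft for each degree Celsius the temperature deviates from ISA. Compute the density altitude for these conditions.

8900 ft

Pressure altitude = 13580 + (1013 − 1049) × 30 = 13580 + (-1080) = 12500 ft.
ISA temperature at 12500 ft = 15 − 2 × (12500/1000) = -10°C.
ISA deviation = -40 − (-10) = -30°C.
Density altitude = 12500 + 120 × (-30) = 8900 ft.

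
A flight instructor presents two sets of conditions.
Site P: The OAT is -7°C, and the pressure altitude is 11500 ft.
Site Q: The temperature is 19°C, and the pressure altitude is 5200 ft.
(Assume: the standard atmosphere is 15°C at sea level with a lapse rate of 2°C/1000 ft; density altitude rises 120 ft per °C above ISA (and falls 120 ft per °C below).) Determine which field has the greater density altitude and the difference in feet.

Site P by 4692 ft

Site P: ISA temp = -8°C, deviation +1°C, DA = 11500 + 120 × 1 = 11620 ft.
Site Q: ISA temp = 4.6°C, deviation +14.4°C, DA = 5200 + 120 × 14.4 = 6928 ft.
Site P is higher by 11620 − 6928 = 4692 ft.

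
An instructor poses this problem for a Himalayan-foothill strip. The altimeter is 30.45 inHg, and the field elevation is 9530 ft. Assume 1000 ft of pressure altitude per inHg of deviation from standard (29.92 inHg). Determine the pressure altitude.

9000 ft

Pressure correction = (29.92 − 30.45) × 1000 = -530 ft.
Pressure altitude = 9530 + (-530) = 9000 ft.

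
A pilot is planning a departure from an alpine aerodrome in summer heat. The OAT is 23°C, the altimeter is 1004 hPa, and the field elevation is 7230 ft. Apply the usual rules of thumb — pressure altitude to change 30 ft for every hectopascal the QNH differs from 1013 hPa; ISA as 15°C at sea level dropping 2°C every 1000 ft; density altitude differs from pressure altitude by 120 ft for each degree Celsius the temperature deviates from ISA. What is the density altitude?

Pressure altitude = 7230 + (1013 − 1004) × 30 = 7230 + (+270) = 7500 ft.
ISA temperature at 7500 ft = 15 − 2 × (7500/1000) = 0°C.
ISA deviation = 23 − 0 = +23°C.
Density altitude = 7500 + 120 × (23) = 10260 ft.

10260 ft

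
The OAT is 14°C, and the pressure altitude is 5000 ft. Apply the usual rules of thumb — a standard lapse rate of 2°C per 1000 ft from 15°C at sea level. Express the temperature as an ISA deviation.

ISA temperature at 5000 ft = 15 − 2 × (5000/1000) = 5°C.
Deviation = OAT − ISA = 14 − 5 = +9°C.

ISA+9°C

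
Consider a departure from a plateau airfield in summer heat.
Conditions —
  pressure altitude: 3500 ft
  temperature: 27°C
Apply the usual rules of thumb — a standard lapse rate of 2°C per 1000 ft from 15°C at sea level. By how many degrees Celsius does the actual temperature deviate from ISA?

ISA temperature at 3500 ft = 15 − 2 × (3500/1000) = 8°C.
Deviation = OAT − ISA = 27 − 8 = +19°C.

ISA+19°C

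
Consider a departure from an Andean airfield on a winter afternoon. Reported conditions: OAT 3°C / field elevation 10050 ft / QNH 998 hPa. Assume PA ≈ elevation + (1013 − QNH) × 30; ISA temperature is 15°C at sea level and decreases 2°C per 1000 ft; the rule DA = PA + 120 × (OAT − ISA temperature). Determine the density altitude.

11580 ft

Pressure altitude = 10050 + (1013 − 998) × 30 = 10050 + (+450) = 10500 ft.
ISA temperature at 10500 ft = 15 − 2 × (10500/1000) = -6°C.
ISA deviation = 3 − (-6) = +9°C.
Density altitude = 10500 + 120 × (9) = 11580 ft.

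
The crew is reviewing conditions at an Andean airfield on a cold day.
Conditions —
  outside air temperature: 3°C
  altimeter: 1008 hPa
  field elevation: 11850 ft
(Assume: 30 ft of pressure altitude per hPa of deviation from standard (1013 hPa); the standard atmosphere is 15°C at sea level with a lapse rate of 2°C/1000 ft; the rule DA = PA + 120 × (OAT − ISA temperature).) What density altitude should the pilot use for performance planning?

Pressure altitude = 11850 + (1013 − 1008) × 30 = 11850 + (+150) = 12000 ft.
ISA temperature at 12000 ft = 15 − 2 × (12000/1000) = -9°C.
ISA deviation = 3 − (-9) = +12°C.
Density altitude = 12000 + 120 × (12) = 13440 ft.

13440 ft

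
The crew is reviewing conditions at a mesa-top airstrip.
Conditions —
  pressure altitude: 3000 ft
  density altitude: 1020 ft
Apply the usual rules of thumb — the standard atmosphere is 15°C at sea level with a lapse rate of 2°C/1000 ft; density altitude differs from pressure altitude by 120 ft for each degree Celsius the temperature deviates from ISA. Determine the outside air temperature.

Density altitude − pressure altitude = 1020 − 3000 = -1980 ft.
At 120 ft/°C that is an ISA deviation of -1980/120 = -16.5°C.
ISA temperature at 3000 ft = 15 − 2 × (3000/1000) = 9°C.
OAT = ISA + deviation = 9 + (-16.5) = -7.5°C.

-7.5°C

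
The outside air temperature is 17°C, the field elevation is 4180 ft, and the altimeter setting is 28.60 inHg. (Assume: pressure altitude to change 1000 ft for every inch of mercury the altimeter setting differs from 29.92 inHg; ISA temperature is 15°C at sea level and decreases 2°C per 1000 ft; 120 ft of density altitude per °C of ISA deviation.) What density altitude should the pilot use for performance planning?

Pressure altitude = 4180 + (29.92 − 28.60) × 1000 = 4180 + (+1320) = 5500 ft.
ISA temperature at 5500 ft = 15 − 2 × (5500/1000) = 4°C.
ISA deviation = 17 − 4 = +13°C.
Density altitude = 5500 + 120 × (13) = 7060 ft.

7060 ft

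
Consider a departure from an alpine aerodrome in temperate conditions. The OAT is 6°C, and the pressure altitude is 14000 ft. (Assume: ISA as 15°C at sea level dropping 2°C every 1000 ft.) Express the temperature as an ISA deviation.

ISA temperature at 14000 ft = 15 − 2 × (14000/1000) = -13°C.
Deviation = OAT − ISA = 6 − (-13) = +19°C.

ISA+19°C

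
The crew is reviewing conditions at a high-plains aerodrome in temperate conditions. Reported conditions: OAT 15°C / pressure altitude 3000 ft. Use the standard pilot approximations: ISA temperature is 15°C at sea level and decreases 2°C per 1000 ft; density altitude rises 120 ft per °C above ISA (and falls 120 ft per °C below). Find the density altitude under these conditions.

ISA temperature at 3000 ft = 15 − 2 × (3000/1000) = 9°C.
ISA deviation = 15 − 9 = +6°C.
Density altitude = 3000 + 120 × (6) = 3000 + (+720) = 3720 ft.

3720 ft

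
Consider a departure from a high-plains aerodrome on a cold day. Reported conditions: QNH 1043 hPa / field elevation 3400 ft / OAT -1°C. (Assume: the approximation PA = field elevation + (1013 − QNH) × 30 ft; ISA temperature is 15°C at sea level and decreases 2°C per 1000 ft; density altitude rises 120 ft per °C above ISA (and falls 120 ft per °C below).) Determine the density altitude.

1180 ft

Pressure altitude = 3400 + (1013 − 1043) × 30 = 3400 + (-900) = 2500 ft.
ISA temperature at 2500 ft = 15 − 2 × (2500/1000) = 10°C.
ISA deviation = -1 − 10 = -11°C.
Density altitude = 2500 + 120 × (-11) = 1180 ft.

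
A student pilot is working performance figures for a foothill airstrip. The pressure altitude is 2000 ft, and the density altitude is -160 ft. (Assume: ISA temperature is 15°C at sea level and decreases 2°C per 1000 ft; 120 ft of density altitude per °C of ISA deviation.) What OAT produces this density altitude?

-7°C

Density altitude − pressure altitude = -160 − 2000 = -2160 ft.
At 120 ft/°C that is an ISA deviation of -2160/120 = -18°C.
ISA temperature at 2000 ft = 15 − 2 × (2000/1000) = 11°C.
OAT = ISA + deviation = 11 + (-18) = -7°C.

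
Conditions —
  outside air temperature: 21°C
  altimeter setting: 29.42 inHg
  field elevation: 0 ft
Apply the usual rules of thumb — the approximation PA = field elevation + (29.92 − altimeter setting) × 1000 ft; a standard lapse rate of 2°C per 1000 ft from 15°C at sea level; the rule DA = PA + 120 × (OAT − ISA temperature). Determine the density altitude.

Pressure altitude = 0 + (29.92 − 29.42) × 1000 = 0 + (+500) = 500 ft.
ISA temperature at 500 ft = 15 − 2 × (500/1000) = 14°C.
ISA deviation = 21 − 14 = +7°C.
Density altitude = 500 + 120 × (7) = 1340 ft.

1340 ft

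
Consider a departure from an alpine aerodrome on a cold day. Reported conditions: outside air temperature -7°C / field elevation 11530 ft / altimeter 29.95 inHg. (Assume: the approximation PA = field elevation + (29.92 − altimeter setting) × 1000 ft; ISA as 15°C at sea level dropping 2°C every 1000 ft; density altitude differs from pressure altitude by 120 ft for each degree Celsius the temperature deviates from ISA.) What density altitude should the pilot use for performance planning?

Pressure altitude = 11530 + (29.92 − 29.95) × 1000 = 11530 + (-30) = 11500 ft.
ISA temperature at 11500 ft = 15 − 2 × (11500/1000) = -8°C.
ISA deviation = -7 − (-8) = +1°C.
Density altitude = 11500 + 120 × (1) = 11620 ft.

11620 ft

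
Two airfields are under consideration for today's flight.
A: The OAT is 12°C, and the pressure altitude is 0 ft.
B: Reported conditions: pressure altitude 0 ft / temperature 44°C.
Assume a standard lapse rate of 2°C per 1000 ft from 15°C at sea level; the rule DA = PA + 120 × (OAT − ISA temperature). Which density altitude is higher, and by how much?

B by 3840 ft

A: ISA temp = 15°C, deviation -3°C, DA = 0 + 120 × (-3) = -360 ft.
B: ISA temp = 15°C, deviation +29°C, DA = 0 + 120 × 29 = 3480 ft.
B is higher by 3480 − (-360) = 3840 ft.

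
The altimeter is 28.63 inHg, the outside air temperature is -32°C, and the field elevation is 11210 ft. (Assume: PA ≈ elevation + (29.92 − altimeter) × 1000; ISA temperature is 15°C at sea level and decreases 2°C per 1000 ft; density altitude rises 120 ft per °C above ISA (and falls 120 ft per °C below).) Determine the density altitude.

Pressure altitude = 11210 + (29.92 − 28.63) × 1000 = 11210 + (+1290) = 12500 ft.
ISA temperature at 12500 ft = 15 − 2 × (12500/1000) = -10°C.
ISA deviation = -32 − (-10) = -22°C.
Density altitude = 12500 + 120 × (-22) = 9860 ft.

9860 ft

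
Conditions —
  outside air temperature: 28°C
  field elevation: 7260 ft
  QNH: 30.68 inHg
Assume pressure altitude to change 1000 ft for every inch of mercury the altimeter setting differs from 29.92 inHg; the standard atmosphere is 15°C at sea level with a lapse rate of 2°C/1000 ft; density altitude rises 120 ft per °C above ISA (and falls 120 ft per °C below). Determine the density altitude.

Pressure altitude = 7260 + (29.92 − 30.68) × 1000 = 7260 + (-760) = 6500 ft.
ISA temperature at 6500 ft = 15 − 2 × (6500/1000) = 2°C.
ISA deviation = 28 − 2 = +26°C.
Density altitude = 6500 + 120 × (26) = 9620 ft.

9620 ft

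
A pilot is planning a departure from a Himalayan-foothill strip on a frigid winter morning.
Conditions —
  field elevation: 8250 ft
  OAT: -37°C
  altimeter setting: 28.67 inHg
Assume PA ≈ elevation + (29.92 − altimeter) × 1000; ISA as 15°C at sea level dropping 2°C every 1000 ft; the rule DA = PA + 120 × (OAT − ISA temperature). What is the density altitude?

5540 ft

Pressure altitude = 8250 + (29.92 − 28.67) × 1000 = 8250 + (+1250) = 9500 ft.
ISA temperature at 9500 ft = 15 − 2 × (9500/1000) = -4°C.
ISA deviation = -37 − (-4) = -33°C.
Density altitude = 9500 + 120 × (-33) = 5540 ft.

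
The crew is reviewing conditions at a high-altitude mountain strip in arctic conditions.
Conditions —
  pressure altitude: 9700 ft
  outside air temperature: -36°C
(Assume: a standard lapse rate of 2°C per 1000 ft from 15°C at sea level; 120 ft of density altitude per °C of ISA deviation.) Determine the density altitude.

ISA temperature at 9700 ft = 15 − 2 × (9700/1000) = -4.4°C.
ISA deviation = -36 − (-4.4) = -31.6°C.
Density altitude = 9700 + 120 × (-31.6) = 9700 + (-3792) = 5908 ft.

5908 ft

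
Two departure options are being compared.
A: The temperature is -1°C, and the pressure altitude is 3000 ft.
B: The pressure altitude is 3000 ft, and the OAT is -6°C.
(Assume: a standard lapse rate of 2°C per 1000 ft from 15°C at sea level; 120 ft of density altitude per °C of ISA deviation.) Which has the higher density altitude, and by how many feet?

A by 600 ft

A: ISA temp = 9°C, deviation -10°C, DA = 3000 + 120 × (-10) = 1800 ft.
B: ISA temp = 9°C, deviation -15°C, DA = 3000 + 120 × (-15) = 1200 ft.
A is higher by 1800 − 1200 = 600 ft.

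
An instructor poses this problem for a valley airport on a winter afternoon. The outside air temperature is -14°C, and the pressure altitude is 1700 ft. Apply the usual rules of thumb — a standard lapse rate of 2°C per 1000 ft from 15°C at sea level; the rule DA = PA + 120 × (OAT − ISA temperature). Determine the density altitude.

-1372 ft

ISA temperature at 1700 ft = 15 − 2 × (1700/1000) = 11.6°C.
ISA deviation = -14 − 11.6 = -25.6°C.
Density altitude = 1700 + 120 × (-25.6) = 1700 + (-3072) = -1372 ft.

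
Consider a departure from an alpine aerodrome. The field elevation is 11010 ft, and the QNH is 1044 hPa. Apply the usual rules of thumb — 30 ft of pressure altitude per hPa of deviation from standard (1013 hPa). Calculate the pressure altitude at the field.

Pressure correction = (1013 − 1044) × 30 = -930 ft.
Pressure altitude = 11010 + (-930) = 10080 ft.

10080 ft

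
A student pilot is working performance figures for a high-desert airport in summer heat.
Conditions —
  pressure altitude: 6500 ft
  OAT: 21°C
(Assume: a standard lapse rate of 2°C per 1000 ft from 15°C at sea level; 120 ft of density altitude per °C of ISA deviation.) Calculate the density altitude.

ISA temperature at 6500 ft = 15 − 2 × (6500/1000) = 2°C.
ISA deviation = 21 − 2 = +19°C.
Density altitude = 6500 + 120 × (19) = 6500 + (+2280) = 8780 ft.

8780 ft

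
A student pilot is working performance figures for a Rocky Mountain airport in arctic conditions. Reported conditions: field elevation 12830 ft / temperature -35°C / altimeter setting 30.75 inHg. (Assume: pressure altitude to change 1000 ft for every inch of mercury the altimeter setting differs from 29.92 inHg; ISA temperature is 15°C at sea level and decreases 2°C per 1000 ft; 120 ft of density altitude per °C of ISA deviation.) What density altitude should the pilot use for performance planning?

Pressure altitude = 12830 + (29.92 − 30.75) × 1000 = 12830 + (-830) = 12000 ft.
ISA temperature at 12000 ft = 15 − 2 × (12000/1000) = -9°C.
ISA deviation = -35 − (-9) = -26°C.
Density altitude = 12000 + 120 × (-26) = 8880 ft.

8880 ft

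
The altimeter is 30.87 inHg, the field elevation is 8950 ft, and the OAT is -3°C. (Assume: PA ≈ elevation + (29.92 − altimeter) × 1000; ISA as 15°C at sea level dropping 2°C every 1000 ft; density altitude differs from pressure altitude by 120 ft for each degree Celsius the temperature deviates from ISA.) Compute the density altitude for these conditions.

7760 ft

Pressure altitude = 8950 + (29.92 − 30.87) × 1000 = 8950 + (-950) = 8000 ft.
ISA temperature at 8000 ft = 15 − 2 × (8000/1000) = -1°C.
ISA deviation = -3 − (-1) = -2°C.
Density altitude = 8000 + 120 × (-2) = 7760 ft.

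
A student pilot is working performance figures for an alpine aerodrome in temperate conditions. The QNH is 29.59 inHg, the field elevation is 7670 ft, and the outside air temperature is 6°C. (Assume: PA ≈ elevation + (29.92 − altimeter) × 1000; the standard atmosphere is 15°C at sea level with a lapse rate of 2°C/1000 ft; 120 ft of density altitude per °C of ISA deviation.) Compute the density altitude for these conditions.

8840 ft

Pressure altitude = 7670 + (29.92 − 29.59) × 1000 = 7670 + (+330) = 8000 ft.
ISA temperature at 8000 ft = 15 − 2 × (8000/1000) = -1°C.
ISA deviation = 6 − (-1) = +7°C.
Density altitude = 8000 + 120 × (7) = 8840 ft.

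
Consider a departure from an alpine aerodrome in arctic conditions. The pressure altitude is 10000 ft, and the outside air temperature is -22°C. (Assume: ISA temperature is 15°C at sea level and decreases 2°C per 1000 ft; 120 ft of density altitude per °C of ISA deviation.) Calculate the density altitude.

ISA temperature at 10000 ft = 15 − 2 × (10000/1000) = -5°C.
ISA deviation = -22 − (-5) = -17°C.
Density altitude = 10000 + 120 × (-17) = 10000 + (-2040) = 7960 ft.

7960 ft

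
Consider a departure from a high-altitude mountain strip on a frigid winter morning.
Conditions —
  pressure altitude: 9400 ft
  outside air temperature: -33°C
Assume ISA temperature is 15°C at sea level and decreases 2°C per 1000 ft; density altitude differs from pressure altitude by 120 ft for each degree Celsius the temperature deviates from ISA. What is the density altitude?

5896 ft

ISA temperature at 9400 ft = 15 − 2 × (9400/1000) = -3.8°C.
ISA deviation = -33 − (-3.8) = -29.2°C.
Density altitude = 9400 + 120 × (-29.2) = 9400 + (-3504) = 5896 ft.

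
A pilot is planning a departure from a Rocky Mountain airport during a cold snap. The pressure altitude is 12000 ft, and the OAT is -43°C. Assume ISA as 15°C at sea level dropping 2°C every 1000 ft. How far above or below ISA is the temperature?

ISA temperature at 12000 ft = 15 − 2 × (12000/1000) = -9°C.
Deviation = OAT − ISA = -43 − (-9) = -34°C.

ISA-34°C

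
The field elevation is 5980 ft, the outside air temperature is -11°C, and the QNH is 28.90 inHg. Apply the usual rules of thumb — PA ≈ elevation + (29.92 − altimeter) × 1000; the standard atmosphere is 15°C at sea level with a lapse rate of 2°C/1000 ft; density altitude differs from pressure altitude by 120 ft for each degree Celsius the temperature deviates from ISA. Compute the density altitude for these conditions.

Pressure altitude = 5980 + (29.92 − 28.90) × 1000 = 5980 + (+1020) = 7000 ft.
ISA temperature at 7000 ft = 15 − 2 × (7000/1000) = 1°C.
ISA deviation = -11 − 1 = -12°C.
Density altitude = 7000 + 120 × (-12) = 5560 ft.

5560 ft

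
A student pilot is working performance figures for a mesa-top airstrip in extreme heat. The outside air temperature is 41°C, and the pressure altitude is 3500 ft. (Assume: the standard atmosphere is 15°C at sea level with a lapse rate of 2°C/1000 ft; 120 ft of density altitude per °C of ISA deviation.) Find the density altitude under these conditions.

ISA temperature at 3500 ft = 15 − 2 × (3500/1000) = 8°C.
ISA deviation = 41 − 8 = +33°C.
Density altitude = 3500 + 120 × (33) = 3500 + (+3960) = 7460 ft.

7460 ft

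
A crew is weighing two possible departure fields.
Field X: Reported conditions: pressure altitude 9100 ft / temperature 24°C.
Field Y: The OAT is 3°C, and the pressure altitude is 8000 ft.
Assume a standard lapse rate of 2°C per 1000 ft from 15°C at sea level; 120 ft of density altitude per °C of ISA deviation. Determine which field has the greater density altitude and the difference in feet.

Field X: ISA temp = -3.2°C, deviation +27.2°C, DA = 9100 + 120 × 27.2 = 12364 ft.
Field Y: ISA temp = -1°C, deviation +4°C, DA = 8000 + 120 × 4 = 8480 ft.
Field X is higher by 12364 − 8480 = 3884 ft.

Field X by 3884 ft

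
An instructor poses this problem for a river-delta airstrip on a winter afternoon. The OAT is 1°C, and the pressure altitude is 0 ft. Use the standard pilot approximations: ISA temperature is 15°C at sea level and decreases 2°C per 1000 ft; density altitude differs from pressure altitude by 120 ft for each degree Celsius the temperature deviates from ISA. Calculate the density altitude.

ISA temperature at 0 ft = 15 − 2 × (0/1000) = 15°C.
ISA deviation = 1 − 15 = -14°C.
Density altitude = 0 + 120 × (-14) = 0 + (-1680) = -1680 ft.

-1680 ft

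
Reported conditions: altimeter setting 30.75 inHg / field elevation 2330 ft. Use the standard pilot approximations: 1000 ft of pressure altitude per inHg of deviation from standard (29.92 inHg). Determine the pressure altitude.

Pressure correction = (29.92 − 30.75) × 1000 = -830 ft.
Pressure altitude = 2330 + (-830) = 1500 ft.

1500 ft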